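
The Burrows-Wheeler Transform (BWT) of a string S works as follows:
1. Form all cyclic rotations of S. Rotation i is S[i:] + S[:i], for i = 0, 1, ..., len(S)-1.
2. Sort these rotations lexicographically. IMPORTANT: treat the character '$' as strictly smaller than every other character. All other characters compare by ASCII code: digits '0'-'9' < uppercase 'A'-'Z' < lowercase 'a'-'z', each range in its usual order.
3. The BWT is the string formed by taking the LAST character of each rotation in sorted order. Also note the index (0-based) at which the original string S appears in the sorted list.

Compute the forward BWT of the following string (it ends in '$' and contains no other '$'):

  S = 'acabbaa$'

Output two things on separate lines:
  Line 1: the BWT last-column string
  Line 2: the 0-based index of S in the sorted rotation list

All 8 rotations (rotation i = S[i:]+S[:i]):
  rot[0] = acabbaa$
  rot[1] = cabbaa$a
  rot[2] = abbaa$ac
  rot[3] = bbaa$aca
  rot[4] = baa$acab
  rot[5] = aa$acabb
  rot[6] = a$acabba
  rot[7] = $acabbaa
Sorted (with $ < everything):
  sorted[0] = $acabbaa  (last char: 'a')
  sorted[1] = a$acabba  (last char: 'a')
  sorted[2] = aa$acabb  (last char: 'b')
  sorted[3] = abbaa$ac  (last char: 'c')
  sorted[4] = acabbaa$  (last char: '$')
  sorted[5] = baa$acab  (last char: 'b')
  sorted[6] = bbaa$aca  (last char: 'a')
  sorted[7] = cabbaa$a  (last char: 'a')
Last column: aabc$baa
Original string S is at sorted index 4

Answer: aabc$baa
4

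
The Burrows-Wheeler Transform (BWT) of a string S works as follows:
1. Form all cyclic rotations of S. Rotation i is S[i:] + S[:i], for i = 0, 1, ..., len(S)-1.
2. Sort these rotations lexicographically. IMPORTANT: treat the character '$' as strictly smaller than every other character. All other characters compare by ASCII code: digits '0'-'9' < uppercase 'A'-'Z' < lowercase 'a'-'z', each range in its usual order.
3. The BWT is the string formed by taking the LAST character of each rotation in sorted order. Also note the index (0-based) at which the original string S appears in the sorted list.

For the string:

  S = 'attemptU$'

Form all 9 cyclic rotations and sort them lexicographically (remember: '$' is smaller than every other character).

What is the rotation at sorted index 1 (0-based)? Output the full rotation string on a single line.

Answer: U$attempt

Derivation:
All 9 rotations (rotation i = S[i:]+S[:i]):
  rot[0] = attemptU$
  rot[1] = ttemptU$a
  rot[2] = temptU$at
  rot[3] = emptU$att
  rot[4] = mptU$atte
  rot[5] = ptU$attem
  rot[6] = tU$attemp
  rot[7] = U$attempt
  rot[8] = $attemptU
Sorted (with $ < everything):
  sorted[0] = $attemptU
  sorted[1] = U$attempt
  sorted[2] = attemptU$
  sorted[3] = emptU$att
  sorted[4] = mptU$atte
  sorted[5] = ptU$attem
  sorted[6] = tU$attemp
  sorted[7] = temptU$at
  sorted[8] = ttemptU$a
sorted[1] = U$attempt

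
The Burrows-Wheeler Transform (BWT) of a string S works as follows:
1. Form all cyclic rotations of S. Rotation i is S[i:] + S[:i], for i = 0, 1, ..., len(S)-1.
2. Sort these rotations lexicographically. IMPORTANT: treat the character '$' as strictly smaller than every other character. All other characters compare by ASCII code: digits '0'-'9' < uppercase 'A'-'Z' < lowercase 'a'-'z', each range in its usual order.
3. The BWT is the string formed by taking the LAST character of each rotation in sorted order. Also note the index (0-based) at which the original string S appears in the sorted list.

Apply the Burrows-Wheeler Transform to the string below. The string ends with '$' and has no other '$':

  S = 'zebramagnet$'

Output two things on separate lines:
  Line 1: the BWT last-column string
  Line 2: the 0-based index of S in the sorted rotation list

All 12 rotations (rotation i = S[i:]+S[:i]):
  rot[0] = zebramagnet$
  rot[1] = ebramagnet$z
  rot[2] = bramagnet$ze
  rot[3] = ramagnet$zeb
  rot[4] = amagnet$zebr
  rot[5] = magnet$zebra
  rot[6] = agnet$zebram
  rot[7] = gnet$zebrama
  rot[8] = net$zebramag
  rot[9] = et$zebramagn
  rot[10] = t$zebramagne
  rot[11] = $zebramagnet
Sorted (with $ < everything):
  sorted[0] = $zebramagnet  (last char: 't')
  sorted[1] = agnet$zebram  (last char: 'm')
  sorted[2] = amagnet$zebr  (last char: 'r')
  sorted[3] = bramagnet$ze  (last char: 'e')
  sorted[4] = ebramagnet$z  (last char: 'z')
  sorted[5] = et$zebramagn  (last char: 'n')
  sorted[6] = gnet$zebrama  (last char: 'a')
  sorted[7] = magnet$zebra  (last char: 'a')
  sorted[8] = net$zebramag  (last char: 'g')
  sorted[9] = ramagnet$zeb  (last char: 'b')
  sorted[10] = t$zebramagne  (last char: 'e')
  sorted[11] = zebramagnet$  (last char: '$')
Last column: tmreznaagbe$
Original string S is at sorted index 11

Answer: tmreznaagbe$
11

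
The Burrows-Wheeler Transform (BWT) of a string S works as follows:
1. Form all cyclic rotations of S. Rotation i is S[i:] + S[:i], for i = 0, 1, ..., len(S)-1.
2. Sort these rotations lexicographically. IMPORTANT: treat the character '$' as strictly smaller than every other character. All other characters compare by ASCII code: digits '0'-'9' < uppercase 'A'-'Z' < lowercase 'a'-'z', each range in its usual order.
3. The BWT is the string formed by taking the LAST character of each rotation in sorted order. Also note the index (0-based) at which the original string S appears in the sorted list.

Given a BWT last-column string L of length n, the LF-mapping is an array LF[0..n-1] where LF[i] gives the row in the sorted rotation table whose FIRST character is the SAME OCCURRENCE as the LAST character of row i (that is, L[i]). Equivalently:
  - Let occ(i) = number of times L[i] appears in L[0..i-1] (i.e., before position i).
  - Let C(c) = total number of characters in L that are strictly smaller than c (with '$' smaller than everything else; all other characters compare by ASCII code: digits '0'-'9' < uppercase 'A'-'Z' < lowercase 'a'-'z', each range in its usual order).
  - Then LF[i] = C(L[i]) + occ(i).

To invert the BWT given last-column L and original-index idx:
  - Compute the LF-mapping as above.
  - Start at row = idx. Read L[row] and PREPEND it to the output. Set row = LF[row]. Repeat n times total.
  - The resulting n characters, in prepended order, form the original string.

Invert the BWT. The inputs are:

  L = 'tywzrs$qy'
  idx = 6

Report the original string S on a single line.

LF mapping: 4 6 5 8 2 3 0 1 7
Walk LF starting at row 6, prepending L[row]:
  step 1: row=6, L[6]='$', prepend. Next row=LF[6]=0
  step 2: row=0, L[0]='t', prepend. Next row=LF[0]=4
  step 3: row=4, L[4]='r', prepend. Next row=LF[4]=2
  step 4: row=2, L[2]='w', prepend. Next row=LF[2]=5
  step 5: row=5, L[5]='s', prepend. Next row=LF[5]=3
  step 6: row=3, L[3]='z', prepend. Next row=LF[3]=8
  step 7: row=8, L[8]='y', prepend. Next row=LF[8]=7
  step 8: row=7, L[7]='q', prepend. Next row=LF[7]=1
  step 9: row=1, L[1]='y', prepend. Next row=LF[1]=6
Reversed output: yqyzswrt$

Answer: yqyzswrt$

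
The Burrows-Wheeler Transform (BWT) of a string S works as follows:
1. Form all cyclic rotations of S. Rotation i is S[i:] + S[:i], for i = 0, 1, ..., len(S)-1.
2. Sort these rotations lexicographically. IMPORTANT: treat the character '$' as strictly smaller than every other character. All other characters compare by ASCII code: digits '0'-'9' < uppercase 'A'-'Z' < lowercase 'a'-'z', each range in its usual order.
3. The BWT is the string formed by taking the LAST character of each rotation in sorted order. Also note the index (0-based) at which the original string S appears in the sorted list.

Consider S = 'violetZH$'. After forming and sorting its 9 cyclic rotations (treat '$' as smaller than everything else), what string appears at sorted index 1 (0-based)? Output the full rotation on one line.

Answer: H$violetZ

Derivation:
All 9 rotations (rotation i = S[i:]+S[:i]):
  rot[0] = violetZH$
  rot[1] = ioletZH$v
  rot[2] = oletZH$vi
  rot[3] = letZH$vio
  rot[4] = etZH$viol
  rot[5] = tZH$viole
  rot[6] = ZH$violet
  rot[7] = H$violetZ
  rot[8] = $violetZH
Sorted (with $ < everything):
  sorted[0] = $violetZH
  sorted[1] = H$violetZ
  sorted[2] = ZH$violet
  sorted[3] = etZH$viol
  sorted[4] = ioletZH$v
  sorted[5] = letZH$vio
  sorted[6] = oletZH$vi
  sorted[7] = tZH$viole
  sorted[8] = violetZH$
sorted[1] = H$violetZ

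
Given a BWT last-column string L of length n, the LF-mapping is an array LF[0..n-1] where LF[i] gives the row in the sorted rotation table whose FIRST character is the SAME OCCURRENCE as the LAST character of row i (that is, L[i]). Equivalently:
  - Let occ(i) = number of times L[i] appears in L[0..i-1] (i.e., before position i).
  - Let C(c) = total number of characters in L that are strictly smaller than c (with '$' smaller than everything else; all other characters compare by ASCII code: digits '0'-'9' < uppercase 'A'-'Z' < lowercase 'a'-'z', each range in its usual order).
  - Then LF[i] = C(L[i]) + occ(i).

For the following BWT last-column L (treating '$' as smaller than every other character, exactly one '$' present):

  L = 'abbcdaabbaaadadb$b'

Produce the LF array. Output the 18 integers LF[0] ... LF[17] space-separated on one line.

Char counts: '$':1, 'a':7, 'b':6, 'c':1, 'd':3
C (first-col start): C('$')=0, C('a')=1, C('b')=8, C('c')=14, C('d')=15
L[0]='a': occ=0, LF[0]=C('a')+0=1+0=1
L[1]='b': occ=0, LF[1]=C('b')+0=8+0=8
L[2]='b': occ=1, LF[2]=C('b')+1=8+1=9
L[3]='c': occ=0, LF[3]=C('c')+0=14+0=14
L[4]='d': occ=0, LF[4]=C('d')+0=15+0=15
L[5]='a': occ=1, LF[5]=C('a')+1=1+1=2
L[6]='a': occ=2, LF[6]=C('a')+2=1+2=3
L[7]='b': occ=2, LF[7]=C('b')+2=8+2=10
L[8]='b': occ=3, LF[8]=C('b')+3=8+3=11
L[9]='a': occ=3, LF[9]=C('a')+3=1+3=4
L[10]='a': occ=4, LF[10]=C('a')+4=1+4=5
L[11]='a': occ=5, LF[11]=C('a')+5=1+5=6
L[12]='d': occ=1, LF[12]=C('d')+1=15+1=16
L[13]='a': occ=6, LF[13]=C('a')+6=1+6=7
L[14]='d': occ=2, LF[14]=C('d')+2=15+2=17
L[15]='b': occ=4, LF[15]=C('b')+4=8+4=12
L[16]='$': occ=0, LF[16]=C('$')+0=0+0=0
L[17]='b': occ=5, LF[17]=C('b')+5=8+5=13

Answer: 1 8 9 14 15 2 3 10 11 4 5 6 16 7 17 12 0 13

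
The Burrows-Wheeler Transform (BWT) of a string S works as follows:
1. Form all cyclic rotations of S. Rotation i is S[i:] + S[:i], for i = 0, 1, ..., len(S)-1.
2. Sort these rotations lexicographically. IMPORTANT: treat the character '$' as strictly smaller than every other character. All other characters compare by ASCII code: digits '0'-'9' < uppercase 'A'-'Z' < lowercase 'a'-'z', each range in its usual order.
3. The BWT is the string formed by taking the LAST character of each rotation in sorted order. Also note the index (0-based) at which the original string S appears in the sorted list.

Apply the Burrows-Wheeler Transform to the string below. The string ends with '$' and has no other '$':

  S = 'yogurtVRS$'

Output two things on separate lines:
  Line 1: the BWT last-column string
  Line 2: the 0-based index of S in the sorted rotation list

All 10 rotations (rotation i = S[i:]+S[:i]):
  rot[0] = yogurtVRS$
  rot[1] = ogurtVRS$y
  rot[2] = gurtVRS$yo
  rot[3] = urtVRS$yog
  rot[4] = rtVRS$yogu
  rot[5] = tVRS$yogur
  rot[6] = VRS$yogurt
  rot[7] = RS$yogurtV
  rot[8] = S$yogurtVR
  rot[9] = $yogurtVRS
Sorted (with $ < everything):
  sorted[0] = $yogurtVRS  (last char: 'S')
  sorted[1] = RS$yogurtV  (last char: 'V')
  sorted[2] = S$yogurtVR  (last char: 'R')
  sorted[3] = VRS$yogurt  (last char: 't')
  sorted[4] = gurtVRS$yo  (last char: 'o')
  sorted[5] = ogurtVRS$y  (last char: 'y')
  sorted[6] = rtVRS$yogu  (last char: 'u')
  sorted[7] = tVRS$yogur  (last char: 'r')
  sorted[8] = urtVRS$yog  (last char: 'g')
  sorted[9] = yogurtVRS$  (last char: '$')
Last column: SVRtoyurg$
Original string S is at sorted index 9

Answer: SVRtoyurg$
9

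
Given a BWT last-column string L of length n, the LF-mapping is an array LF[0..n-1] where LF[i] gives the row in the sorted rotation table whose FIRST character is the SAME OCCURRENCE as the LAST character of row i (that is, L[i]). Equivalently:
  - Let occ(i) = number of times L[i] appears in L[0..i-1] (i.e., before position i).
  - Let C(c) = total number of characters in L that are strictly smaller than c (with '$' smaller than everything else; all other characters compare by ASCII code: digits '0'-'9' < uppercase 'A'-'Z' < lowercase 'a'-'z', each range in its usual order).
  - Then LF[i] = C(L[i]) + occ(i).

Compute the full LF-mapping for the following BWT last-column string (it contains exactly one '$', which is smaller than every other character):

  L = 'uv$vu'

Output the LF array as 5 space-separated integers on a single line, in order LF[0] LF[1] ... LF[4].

Answer: 1 3 0 4 2

Derivation:
Char counts: '$':1, 'u':2, 'v':2
C (first-col start): C('$')=0, C('u')=1, C('v')=3
L[0]='u': occ=0, LF[0]=C('u')+0=1+0=1
L[1]='v': occ=0, LF[1]=C('v')+0=3+0=3
L[2]='$': occ=0, LF[2]=C('$')+0=0+0=0
L[3]='v': occ=1, LF[3]=C('v')+1=3+1=4
L[4]='u': occ=1, LF[4]=C('u')+1=1+1=2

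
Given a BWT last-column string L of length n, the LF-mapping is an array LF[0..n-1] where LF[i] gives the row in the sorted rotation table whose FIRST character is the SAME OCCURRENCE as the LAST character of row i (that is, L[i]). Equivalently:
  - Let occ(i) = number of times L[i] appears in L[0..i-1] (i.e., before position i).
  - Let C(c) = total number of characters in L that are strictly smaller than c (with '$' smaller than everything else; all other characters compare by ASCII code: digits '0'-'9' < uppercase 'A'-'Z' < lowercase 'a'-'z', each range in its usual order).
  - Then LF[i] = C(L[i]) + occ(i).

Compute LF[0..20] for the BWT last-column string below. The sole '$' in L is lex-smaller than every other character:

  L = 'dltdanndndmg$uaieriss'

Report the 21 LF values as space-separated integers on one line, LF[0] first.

Answer: 3 11 19 4 1 13 14 5 15 6 12 8 0 20 2 9 7 16 10 17 18

Derivation:
Char counts: '$':1, 'a':2, 'd':4, 'e':1, 'g':1, 'i':2, 'l':1, 'm':1, 'n':3, 'r':1, 's':2, 't':1, 'u':1
C (first-col start): C('$')=0, C('a')=1, C('d')=3, C('e')=7, C('g')=8, C('i')=9, C('l')=11, C('m')=12, C('n')=13, C('r')=16, C('s')=17, C('t')=19, C('u')=20
L[0]='d': occ=0, LF[0]=C('d')+0=3+0=3
L[1]='l': occ=0, LF[1]=C('l')+0=11+0=11
L[2]='t': occ=0, LF[2]=C('t')+0=19+0=19
L[3]='d': occ=1, LF[3]=C('d')+1=3+1=4
L[4]='a': occ=0, LF[4]=C('a')+0=1+0=1
L[5]='n': occ=0, LF[5]=C('n')+0=13+0=13
L[6]='n': occ=1, LF[6]=C('n')+1=13+1=14
L[7]='d': occ=2, LF[7]=C('d')+2=3+2=5
L[8]='n': occ=2, LF[8]=C('n')+2=13+2=15
L[9]='d': occ=3, LF[9]=C('d')+3=3+3=6
L[10]='m': occ=0, LF[10]=C('m')+0=12+0=12
L[11]='g': occ=0, LF[11]=C('g')+0=8+0=8
L[12]='$': occ=0, LF[12]=C('$')+0=0+0=0
L[13]='u': occ=0, LF[13]=C('u')+0=20+0=20
L[14]='a': occ=1, LF[14]=C('a')+1=1+1=2
L[15]='i': occ=0, LF[15]=C('i')+0=9+0=9
L[16]='e': occ=0, LF[16]=C('e')+0=7+0=7
L[17]='r': occ=0, LF[17]=C('r')+0=16+0=16
L[18]='i': occ=1, LF[18]=C('i')+1=9+1=10
L[19]='s': occ=0, LF[19]=C('s')+0=17+0=17
L[20]='s': occ=1, LF[20]=C('s')+1=17+1=18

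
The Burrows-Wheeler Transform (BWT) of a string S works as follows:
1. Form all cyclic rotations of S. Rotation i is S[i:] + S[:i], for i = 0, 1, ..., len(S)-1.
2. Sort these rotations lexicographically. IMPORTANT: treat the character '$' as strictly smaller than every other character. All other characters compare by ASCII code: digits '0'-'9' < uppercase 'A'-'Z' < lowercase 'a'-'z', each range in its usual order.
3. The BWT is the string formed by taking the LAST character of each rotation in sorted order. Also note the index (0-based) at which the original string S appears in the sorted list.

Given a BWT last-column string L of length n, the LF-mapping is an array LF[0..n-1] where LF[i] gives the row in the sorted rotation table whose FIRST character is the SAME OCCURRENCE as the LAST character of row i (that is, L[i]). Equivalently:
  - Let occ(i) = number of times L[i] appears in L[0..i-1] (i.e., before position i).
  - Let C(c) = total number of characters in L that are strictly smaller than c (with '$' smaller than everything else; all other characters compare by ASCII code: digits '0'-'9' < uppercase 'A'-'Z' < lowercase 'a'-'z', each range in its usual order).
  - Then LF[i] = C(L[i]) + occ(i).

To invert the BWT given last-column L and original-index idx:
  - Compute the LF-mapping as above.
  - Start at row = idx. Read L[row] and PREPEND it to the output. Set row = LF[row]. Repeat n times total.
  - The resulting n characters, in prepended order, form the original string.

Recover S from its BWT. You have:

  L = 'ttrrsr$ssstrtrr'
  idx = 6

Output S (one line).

Answer: rttrrrrtssssrt$

Derivation:
LF mapping: 11 12 1 2 7 3 0 8 9 10 13 4 14 5 6
Walk LF starting at row 6, prepending L[row]:
  step 1: row=6, L[6]='$', prepend. Next row=LF[6]=0
  step 2: row=0, L[0]='t', prepend. Next row=LF[0]=11
  step 3: row=11, L[11]='r', prepend. Next row=LF[11]=4
  step 4: row=4, L[4]='s', prepend. Next row=LF[4]=7
  step 5: row=7, L[7]='s', prepend. Next row=LF[7]=8
  step 6: row=8, L[8]='s', prepend. Next row=LF[8]=9
  step 7: row=9, L[9]='s', prepend. Next row=LF[9]=10
  step 8: row=10, L[10]='t', prepend. Next row=LF[10]=13
  step 9: row=13, L[13]='r', prepend. Next row=LF[13]=5
  step 10: row=5, L[5]='r', prepend. Next row=LF[5]=3
  step 11: row=3, L[3]='r', prepend. Next row=LF[3]=2
  step 12: row=2, L[2]='r', prepend. Next row=LF[2]=1
  step 13: row=1, L[1]='t', prepend. Next row=LF[1]=12
  step 14: row=12, L[12]='t', prepend. Next row=LF[12]=14
  step 15: row=14, L[14]='r', prepend. Next row=LF[14]=6
Reversed output: rttrrrrtssssrt$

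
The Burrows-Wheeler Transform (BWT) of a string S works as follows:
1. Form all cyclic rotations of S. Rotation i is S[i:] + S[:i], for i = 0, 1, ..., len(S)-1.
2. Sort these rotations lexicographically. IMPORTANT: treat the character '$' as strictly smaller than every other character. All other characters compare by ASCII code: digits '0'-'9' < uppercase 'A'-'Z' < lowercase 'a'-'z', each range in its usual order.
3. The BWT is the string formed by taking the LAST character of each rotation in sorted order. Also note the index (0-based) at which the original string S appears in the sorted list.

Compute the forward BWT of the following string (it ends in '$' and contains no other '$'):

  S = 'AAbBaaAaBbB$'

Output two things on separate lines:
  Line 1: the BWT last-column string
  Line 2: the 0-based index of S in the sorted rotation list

Answer: B$aAbbaaABBA
1

Derivation:
All 12 rotations (rotation i = S[i:]+S[:i]):
  rot[0] = AAbBaaAaBbB$
  rot[1] = AbBaaAaBbB$A
  rot[2] = bBaaAaBbB$AA
  rot[3] = BaaAaBbB$AAb
  rot[4] = aaAaBbB$AAbB
  rot[5] = aAaBbB$AAbBa
  rot[6] = AaBbB$AAbBaa
  rot[7] = aBbB$AAbBaaA
  rot[8] = BbB$AAbBaaAa
  rot[9] = bB$AAbBaaAaB
  rot[10] = B$AAbBaaAaBb
  rot[11] = $AAbBaaAaBbB
Sorted (with $ < everything):
  sorted[0] = $AAbBaaAaBbB  (last char: 'B')
  sorted[1] = AAbBaaAaBbB$  (last char: '$')
  sorted[2] = AaBbB$AAbBaa  (last char: 'a')
  sorted[3] = AbBaaAaBbB$A  (last char: 'A')
  sorted[4] = B$AAbBaaAaBb  (last char: 'b')
  sorted[5] = BaaAaBbB$AAb  (last char: 'b')
  sorted[6] = BbB$AAbBaaAa  (last char: 'a')
  sorted[7] = aAaBbB$AAbBa  (last char: 'a')
  sorted[8] = aBbB$AAbBaaA  (last char: 'A')
  sorted[9] = aaAaBbB$AAbB  (last char: 'B')
  sorted[10] = bB$AAbBaaAaB  (last char: 'B')
  sorted[11] = bBaaAaBbB$AA  (last char: 'A')
Last column: B$aAbbaaABBA
Original string S is at sorted index 1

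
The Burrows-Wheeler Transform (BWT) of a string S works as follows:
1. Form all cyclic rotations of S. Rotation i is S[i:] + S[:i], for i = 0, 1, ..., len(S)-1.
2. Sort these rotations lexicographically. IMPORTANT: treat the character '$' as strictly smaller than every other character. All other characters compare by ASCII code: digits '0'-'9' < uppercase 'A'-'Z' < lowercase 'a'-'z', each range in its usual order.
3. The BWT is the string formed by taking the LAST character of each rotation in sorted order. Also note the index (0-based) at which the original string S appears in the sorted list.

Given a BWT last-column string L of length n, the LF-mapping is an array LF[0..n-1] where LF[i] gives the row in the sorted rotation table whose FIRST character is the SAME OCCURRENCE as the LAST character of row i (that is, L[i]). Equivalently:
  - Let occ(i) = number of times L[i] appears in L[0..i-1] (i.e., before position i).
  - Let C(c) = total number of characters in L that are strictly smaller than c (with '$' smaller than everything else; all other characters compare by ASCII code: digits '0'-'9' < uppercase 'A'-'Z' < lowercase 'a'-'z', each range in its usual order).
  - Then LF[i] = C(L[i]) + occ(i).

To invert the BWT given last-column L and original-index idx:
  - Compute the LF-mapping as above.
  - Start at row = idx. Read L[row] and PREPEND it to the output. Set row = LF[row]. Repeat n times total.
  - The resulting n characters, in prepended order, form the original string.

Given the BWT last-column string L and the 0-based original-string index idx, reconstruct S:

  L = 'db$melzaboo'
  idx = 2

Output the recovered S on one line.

Answer: bamboozled$

Derivation:
LF mapping: 4 2 0 7 5 6 10 1 3 8 9
Walk LF starting at row 2, prepending L[row]:
  step 1: row=2, L[2]='$', prepend. Next row=LF[2]=0
  step 2: row=0, L[0]='d', prepend. Next row=LF[0]=4
  step 3: row=4, L[4]='e', prepend. Next row=LF[4]=5
  step 4: row=5, L[5]='l', prepend. Next row=LF[5]=6
  step 5: row=6, L[6]='z', prepend. Next row=LF[6]=10
  step 6: row=10, L[10]='o', prepend. Next row=LF[10]=9
  step 7: row=9, L[9]='o', prepend. Next row=LF[9]=8
  step 8: row=8, L[8]='b', prepend. Next row=LF[8]=3
  step 9: row=3, L[3]='m', prepend. Next row=LF[3]=7
  step 10: row=7, L[7]='a', prepend. Next row=LF[7]=1
  step 11: row=1, L[1]='b', prepend. Next row=LF[1]=2
Reversed output: bamboozled$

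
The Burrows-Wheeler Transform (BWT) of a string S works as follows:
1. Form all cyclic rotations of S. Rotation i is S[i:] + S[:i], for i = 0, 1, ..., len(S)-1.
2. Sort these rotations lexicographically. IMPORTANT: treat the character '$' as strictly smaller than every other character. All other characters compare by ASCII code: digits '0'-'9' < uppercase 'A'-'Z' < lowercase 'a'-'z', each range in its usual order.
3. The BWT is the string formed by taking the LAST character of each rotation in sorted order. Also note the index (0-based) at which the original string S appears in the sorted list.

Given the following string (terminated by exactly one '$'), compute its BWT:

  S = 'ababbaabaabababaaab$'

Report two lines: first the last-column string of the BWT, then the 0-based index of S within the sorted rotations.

Answer: bbabbababa$baabaaaaa
10

Derivation:
All 20 rotations (rotation i = S[i:]+S[:i]):
  rot[0] = ababbaabaabababaaab$
  rot[1] = babbaabaabababaaab$a
  rot[2] = abbaabaabababaaab$ab
  rot[3] = bbaabaabababaaab$aba
  rot[4] = baabaabababaaab$abab
  rot[5] = aabaabababaaab$ababb
  rot[6] = abaabababaaab$ababba
  rot[7] = baabababaaab$ababbaa
  rot[8] = aabababaaab$ababbaab
  rot[9] = abababaaab$ababbaaba
  rot[10] = bababaaab$ababbaabaa
  rot[11] = ababaaab$ababbaabaab
  rot[12] = babaaab$ababbaabaaba
  rot[13] = abaaab$ababbaabaabab
  rot[14] = baaab$ababbaabaababa
  rot[15] = aaab$ababbaabaababab
  rot[16] = aab$ababbaabaabababa
  rot[17] = ab$ababbaabaabababaa
  rot[18] = b$ababbaabaabababaaa
  rot[19] = $ababbaabaabababaaab
Sorted (with $ < everything):
  sorted[0] = $ababbaabaabababaaab  (last char: 'b')
  sorted[1] = aaab$ababbaabaababab  (last char: 'b')
  sorted[2] = aab$ababbaabaabababa  (last char: 'a')
  sorted[3] = aabaabababaaab$ababb  (last char: 'b')
  sorted[4] = aabababaaab$ababbaab  (last char: 'b')
  sorted[5] = ab$ababbaabaabababaa  (last char: 'a')
  sorted[6] = abaaab$ababbaabaabab  (last char: 'b')
  sorted[7] = abaabababaaab$ababba  (last char: 'a')
  sorted[8] = ababaaab$ababbaabaab  (last char: 'b')
  sorted[9] = abababaaab$ababbaaba  (last char: 'a')
  sorted[10] = ababbaabaabababaaab$  (last char: '$')
  sorted[11] = abbaabaabababaaab$ab  (last char: 'b')
  sorted[12] = b$ababbaabaabababaaa  (last char: 'a')
  sorted[13] = baaab$ababbaabaababa  (last char: 'a')
  sorted[14] = baabaabababaaab$abab  (last char: 'b')
  sorted[15] = baabababaaab$ababbaa  (last char: 'a')
  sorted[16] = babaaab$ababbaabaaba  (last char: 'a')
  sorted[17] = bababaaab$ababbaabaa  (last char: 'a')
  sorted[18] = babbaabaabababaaab$a  (last char: 'a')
  sorted[19] = bbaabaabababaaab$aba  (last char: 'a')
Last column: bbabbababa$baabaaaaa
Original string S is at sorted index 10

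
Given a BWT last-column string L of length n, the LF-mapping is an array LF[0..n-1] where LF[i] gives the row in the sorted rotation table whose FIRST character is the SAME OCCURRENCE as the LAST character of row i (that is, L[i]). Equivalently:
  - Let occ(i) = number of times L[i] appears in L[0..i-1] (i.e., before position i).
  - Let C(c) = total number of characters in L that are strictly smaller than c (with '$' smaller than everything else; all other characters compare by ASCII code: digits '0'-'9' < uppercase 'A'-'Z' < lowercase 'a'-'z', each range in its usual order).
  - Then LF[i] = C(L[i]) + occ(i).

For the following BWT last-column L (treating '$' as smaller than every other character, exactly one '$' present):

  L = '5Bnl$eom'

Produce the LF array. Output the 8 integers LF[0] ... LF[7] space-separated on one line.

Char counts: '$':1, '5':1, 'B':1, 'e':1, 'l':1, 'm':1, 'n':1, 'o':1
C (first-col start): C('$')=0, C('5')=1, C('B')=2, C('e')=3, C('l')=4, C('m')=5, C('n')=6, C('o')=7
L[0]='5': occ=0, LF[0]=C('5')+0=1+0=1
L[1]='B': occ=0, LF[1]=C('B')+0=2+0=2
L[2]='n': occ=0, LF[2]=C('n')+0=6+0=6
L[3]='l': occ=0, LF[3]=C('l')+0=4+0=4
L[4]='$': occ=0, LF[4]=C('$')+0=0+0=0
L[5]='e': occ=0, LF[5]=C('e')+0=3+0=3
L[6]='o': occ=0, LF[6]=C('o')+0=7+0=7
L[7]='m': occ=0, LF[7]=C('m')+0=5+0=5

Answer: 1 2 6 4 0 3 7 5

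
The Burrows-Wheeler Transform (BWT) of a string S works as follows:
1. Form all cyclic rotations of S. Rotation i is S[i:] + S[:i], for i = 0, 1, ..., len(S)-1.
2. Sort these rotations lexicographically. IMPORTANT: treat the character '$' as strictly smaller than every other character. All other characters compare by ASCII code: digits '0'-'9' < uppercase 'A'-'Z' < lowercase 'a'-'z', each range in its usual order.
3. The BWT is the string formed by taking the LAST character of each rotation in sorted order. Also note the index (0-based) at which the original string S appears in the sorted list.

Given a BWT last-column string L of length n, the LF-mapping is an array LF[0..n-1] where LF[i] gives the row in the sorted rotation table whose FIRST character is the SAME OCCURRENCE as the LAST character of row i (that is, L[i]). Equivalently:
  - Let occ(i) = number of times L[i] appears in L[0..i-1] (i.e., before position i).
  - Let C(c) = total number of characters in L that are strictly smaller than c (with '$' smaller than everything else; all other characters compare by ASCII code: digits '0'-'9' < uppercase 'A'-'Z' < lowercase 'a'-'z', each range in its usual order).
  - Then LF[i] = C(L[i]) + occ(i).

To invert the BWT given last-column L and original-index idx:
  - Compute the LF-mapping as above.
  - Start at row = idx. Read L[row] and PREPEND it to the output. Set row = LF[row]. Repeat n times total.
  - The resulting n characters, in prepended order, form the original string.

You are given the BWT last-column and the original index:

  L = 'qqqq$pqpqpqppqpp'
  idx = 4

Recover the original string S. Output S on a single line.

Answer: pqpqppqpqqppqqq$

Derivation:
LF mapping: 8 9 10 11 0 1 12 2 13 3 14 4 5 15 6 7
Walk LF starting at row 4, prepending L[row]:
  step 1: row=4, L[4]='$', prepend. Next row=LF[4]=0
  step 2: row=0, L[0]='q', prepend. Next row=LF[0]=8
  step 3: row=8, L[8]='q', prepend. Next row=LF[8]=13
  step 4: row=13, L[13]='q', prepend. Next row=LF[13]=15
  step 5: row=15, L[15]='p', prepend. Next row=LF[15]=7
  step 6: row=7, L[7]='p', prepend. Next row=LF[7]=2
  step 7: row=2, L[2]='q', prepend. Next row=LF[2]=10
  step 8: row=10, L[10]='q', prepend. Next row=LF[10]=14
  step 9: row=14, L[14]='p', prepend. Next row=LF[14]=6
  step 10: row=6, L[6]='q', prepend. Next row=LF[6]=12
  step 11: row=12, L[12]='p', prepend. Next row=LF[12]=5
  step 12: row=5, L[5]='p', prepend. Next row=LF[5]=1
  step 13: row=1, L[1]='q', prepend. Next row=LF[1]=9
  step 14: row=9, L[9]='p', prepend. Next row=LF[9]=3
  step 15: row=3, L[3]='q', prepend. Next row=LF[3]=11
  step 16: row=11, L[11]='p', prepend. Next row=LF[11]=4
Reversed output: pqpqppqpqqppqqq$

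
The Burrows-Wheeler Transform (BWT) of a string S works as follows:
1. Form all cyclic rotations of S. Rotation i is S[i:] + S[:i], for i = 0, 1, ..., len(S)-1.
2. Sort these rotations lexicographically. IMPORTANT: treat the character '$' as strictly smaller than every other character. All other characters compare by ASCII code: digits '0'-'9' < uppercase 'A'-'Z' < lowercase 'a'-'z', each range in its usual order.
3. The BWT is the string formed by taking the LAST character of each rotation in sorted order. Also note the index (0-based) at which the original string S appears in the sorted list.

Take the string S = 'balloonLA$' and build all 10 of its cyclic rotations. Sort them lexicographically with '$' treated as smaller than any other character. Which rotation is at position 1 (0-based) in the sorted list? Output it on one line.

Answer: A$balloonL

Derivation:
All 10 rotations (rotation i = S[i:]+S[:i]):
  rot[0] = balloonLA$
  rot[1] = alloonLA$b
  rot[2] = lloonLA$ba
  rot[3] = loonLA$bal
  rot[4] = oonLA$ball
  rot[5] = onLA$ballo
  rot[6] = nLA$balloo
  rot[7] = LA$balloon
  rot[8] = A$balloonL
  rot[9] = $balloonLA
Sorted (with $ < everything):
  sorted[0] = $balloonLA
  sorted[1] = A$balloonL
  sorted[2] = LA$balloon
  sorted[3] = alloonLA$b
  sorted[4] = balloonLA$
  sorted[5] = lloonLA$ba
  sorted[6] = loonLA$bal
  sorted[7] = nLA$balloo
  sorted[8] = onLA$ballo
  sorted[9] = oonLA$ball
sorted[1] = A$balloonL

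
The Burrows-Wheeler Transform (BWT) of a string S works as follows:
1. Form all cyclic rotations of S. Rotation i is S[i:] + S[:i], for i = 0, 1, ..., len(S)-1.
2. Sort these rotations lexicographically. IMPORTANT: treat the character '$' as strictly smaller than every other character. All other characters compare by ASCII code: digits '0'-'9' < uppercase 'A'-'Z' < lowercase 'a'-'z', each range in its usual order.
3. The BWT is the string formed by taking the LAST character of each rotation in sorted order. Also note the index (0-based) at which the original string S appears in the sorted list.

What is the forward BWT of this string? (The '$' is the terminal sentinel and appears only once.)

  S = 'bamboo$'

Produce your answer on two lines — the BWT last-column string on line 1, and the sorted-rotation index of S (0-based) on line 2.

All 7 rotations (rotation i = S[i:]+S[:i]):
  rot[0] = bamboo$
  rot[1] = amboo$b
  rot[2] = mboo$ba
  rot[3] = boo$bam
  rot[4] = oo$bamb
  rot[5] = o$bambo
  rot[6] = $bamboo
Sorted (with $ < everything):
  sorted[0] = $bamboo  (last char: 'o')
  sorted[1] = amboo$b  (last char: 'b')
  sorted[2] = bamboo$  (last char: '$')
  sorted[3] = boo$bam  (last char: 'm')
  sorted[4] = mboo$ba  (last char: 'a')
  sorted[5] = o$bambo  (last char: 'o')
  sorted[6] = oo$bamb  (last char: 'b')
Last column: ob$maob
Original string S is at sorted index 2

Answer: ob$maob
2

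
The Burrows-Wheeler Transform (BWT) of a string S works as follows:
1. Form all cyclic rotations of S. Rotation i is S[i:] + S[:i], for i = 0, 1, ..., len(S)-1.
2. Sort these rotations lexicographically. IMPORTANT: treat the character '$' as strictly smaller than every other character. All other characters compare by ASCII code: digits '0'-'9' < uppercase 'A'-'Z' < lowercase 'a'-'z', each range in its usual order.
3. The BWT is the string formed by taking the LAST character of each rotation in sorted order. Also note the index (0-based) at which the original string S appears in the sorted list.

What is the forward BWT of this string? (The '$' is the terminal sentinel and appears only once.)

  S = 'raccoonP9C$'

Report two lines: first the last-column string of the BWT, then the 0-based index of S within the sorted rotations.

Answer: CP9nracooc$
10

Derivation:
All 11 rotations (rotation i = S[i:]+S[:i]):
  rot[0] = raccoonP9C$
  rot[1] = accoonP9C$r
  rot[2] = ccoonP9C$ra
  rot[3] = coonP9C$rac
  rot[4] = oonP9C$racc
  rot[5] = onP9C$racco
  rot[6] = nP9C$raccoo
  rot[7] = P9C$raccoon
  rot[8] = 9C$raccoonP
  rot[9] = C$raccoonP9
  rot[10] = $raccoonP9C
Sorted (with $ < everything):
  sorted[0] = $raccoonP9C  (last char: 'C')
  sorted[1] = 9C$raccoonP  (last char: 'P')
  sorted[2] = C$raccoonP9  (last char: '9')
  sorted[3] = P9C$raccoon  (last char: 'n')
  sorted[4] = accoonP9C$r  (last char: 'r')
  sorted[5] = ccoonP9C$ra  (last char: 'a')
  sorted[6] = coonP9C$rac  (last char: 'c')
  sorted[7] = nP9C$raccoo  (last char: 'o')
  sorted[8] = onP9C$racco  (last char: 'o')
  sorted[9] = oonP9C$racc  (last char: 'c')
  sorted[10] = raccoonP9C$  (last char: '$')
Last column: CP9nracooc$
Original string S is at sorted index 10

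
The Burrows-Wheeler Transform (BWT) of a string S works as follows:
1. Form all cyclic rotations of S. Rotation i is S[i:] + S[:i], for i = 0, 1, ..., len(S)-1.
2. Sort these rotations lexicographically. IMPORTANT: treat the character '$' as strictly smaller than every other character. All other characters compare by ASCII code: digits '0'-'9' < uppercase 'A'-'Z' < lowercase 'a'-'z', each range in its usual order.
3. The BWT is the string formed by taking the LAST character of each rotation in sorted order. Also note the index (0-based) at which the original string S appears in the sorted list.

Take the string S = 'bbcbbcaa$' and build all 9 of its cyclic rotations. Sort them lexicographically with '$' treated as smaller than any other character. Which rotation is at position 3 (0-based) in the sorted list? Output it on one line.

All 9 rotations (rotation i = S[i:]+S[:i]):
  rot[0] = bbcbbcaa$
  rot[1] = bcbbcaa$b
  rot[2] = cbbcaa$bb
  rot[3] = bbcaa$bbc
  rot[4] = bcaa$bbcb
  rot[5] = caa$bbcbb
  rot[6] = aa$bbcbbc
  rot[7] = a$bbcbbca
  rot[8] = $bbcbbcaa
Sorted (with $ < everything):
  sorted[0] = $bbcbbcaa
  sorted[1] = a$bbcbbca
  sorted[2] = aa$bbcbbc
  sorted[3] = bbcaa$bbc
  sorted[4] = bbcbbcaa$
  sorted[5] = bcaa$bbcb
  sorted[6] = bcbbcaa$b
  sorted[7] = caa$bbcbb
  sorted[8] = cbbcaa$bb
sorted[3] = bbcaa$bbc

Answer: bbcaa$bbc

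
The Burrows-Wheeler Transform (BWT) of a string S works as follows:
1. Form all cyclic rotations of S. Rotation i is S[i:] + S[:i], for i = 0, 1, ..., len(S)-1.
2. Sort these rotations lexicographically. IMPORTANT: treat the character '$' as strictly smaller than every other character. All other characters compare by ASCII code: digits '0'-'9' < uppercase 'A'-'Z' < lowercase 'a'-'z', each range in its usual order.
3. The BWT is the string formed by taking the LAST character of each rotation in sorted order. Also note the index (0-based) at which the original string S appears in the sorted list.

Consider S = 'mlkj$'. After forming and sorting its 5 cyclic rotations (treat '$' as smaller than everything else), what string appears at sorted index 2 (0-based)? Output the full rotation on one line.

Answer: kj$ml

Derivation:
All 5 rotations (rotation i = S[i:]+S[:i]):
  rot[0] = mlkj$
  rot[1] = lkj$m
  rot[2] = kj$ml
  rot[3] = j$mlk
  rot[4] = $mlkj
Sorted (with $ < everything):
  sorted[0] = $mlkj
  sorted[1] = j$mlk
  sorted[2] = kj$ml
  sorted[3] = lkj$m
  sorted[4] = mlkj$
sorted[2] = kj$ml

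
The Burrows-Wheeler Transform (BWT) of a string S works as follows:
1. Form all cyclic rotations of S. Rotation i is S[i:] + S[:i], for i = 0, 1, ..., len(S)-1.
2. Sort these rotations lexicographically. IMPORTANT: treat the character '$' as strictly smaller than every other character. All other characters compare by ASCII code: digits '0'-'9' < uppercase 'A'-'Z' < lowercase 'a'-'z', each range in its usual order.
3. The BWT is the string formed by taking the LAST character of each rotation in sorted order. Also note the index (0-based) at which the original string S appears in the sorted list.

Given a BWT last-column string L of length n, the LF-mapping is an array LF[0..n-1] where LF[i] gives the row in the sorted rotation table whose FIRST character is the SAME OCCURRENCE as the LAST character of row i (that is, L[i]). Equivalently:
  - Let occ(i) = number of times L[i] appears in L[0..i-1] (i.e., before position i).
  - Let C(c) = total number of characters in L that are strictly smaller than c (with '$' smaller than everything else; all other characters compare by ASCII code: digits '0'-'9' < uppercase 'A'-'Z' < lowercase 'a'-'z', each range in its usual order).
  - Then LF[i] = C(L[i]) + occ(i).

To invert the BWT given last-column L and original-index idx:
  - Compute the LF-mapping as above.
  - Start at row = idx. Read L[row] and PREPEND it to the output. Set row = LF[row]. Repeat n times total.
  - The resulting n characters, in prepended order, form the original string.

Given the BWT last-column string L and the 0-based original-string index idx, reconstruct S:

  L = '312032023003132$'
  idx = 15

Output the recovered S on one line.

Answer: 332100220130233$

Derivation:
LF mapping: 11 5 7 1 12 8 2 9 13 3 4 14 6 15 10 0
Walk LF starting at row 15, prepending L[row]:
  step 1: row=15, L[15]='$', prepend. Next row=LF[15]=0
  step 2: row=0, L[0]='3', prepend. Next row=LF[0]=11
  step 3: row=11, L[11]='3', prepend. Next row=LF[11]=14
  step 4: row=14, L[14]='2', prepend. Next row=LF[14]=10
  step 5: row=10, L[10]='0', prepend. Next row=LF[10]=4
  step 6: row=4, L[4]='3', prepend. Next row=LF[4]=12
  step 7: row=12, L[12]='1', prepend. Next row=LF[12]=6
  step 8: row=6, L[6]='0', prepend. Next row=LF[6]=2
  step 9: row=2, L[2]='2', prepend. Next row=LF[2]=7
  step 10: row=7, L[7]='2', prepend. Next row=LF[7]=9
  step 11: row=9, L[9]='0', prepend. Next row=LF[9]=3
  step 12: row=3, L[3]='0', prepend. Next row=LF[3]=1
  step 13: row=1, L[1]='1', prepend. Next row=LF[1]=5
  step 14: row=5, L[5]='2', prepend. Next row=LF[5]=8
  step 15: row=8, L[8]='3', prepend. Next row=LF[8]=13
  step 16: row=13, L[13]='3', prepend. Next row=LF[13]=15
Reversed output: 332100220130233$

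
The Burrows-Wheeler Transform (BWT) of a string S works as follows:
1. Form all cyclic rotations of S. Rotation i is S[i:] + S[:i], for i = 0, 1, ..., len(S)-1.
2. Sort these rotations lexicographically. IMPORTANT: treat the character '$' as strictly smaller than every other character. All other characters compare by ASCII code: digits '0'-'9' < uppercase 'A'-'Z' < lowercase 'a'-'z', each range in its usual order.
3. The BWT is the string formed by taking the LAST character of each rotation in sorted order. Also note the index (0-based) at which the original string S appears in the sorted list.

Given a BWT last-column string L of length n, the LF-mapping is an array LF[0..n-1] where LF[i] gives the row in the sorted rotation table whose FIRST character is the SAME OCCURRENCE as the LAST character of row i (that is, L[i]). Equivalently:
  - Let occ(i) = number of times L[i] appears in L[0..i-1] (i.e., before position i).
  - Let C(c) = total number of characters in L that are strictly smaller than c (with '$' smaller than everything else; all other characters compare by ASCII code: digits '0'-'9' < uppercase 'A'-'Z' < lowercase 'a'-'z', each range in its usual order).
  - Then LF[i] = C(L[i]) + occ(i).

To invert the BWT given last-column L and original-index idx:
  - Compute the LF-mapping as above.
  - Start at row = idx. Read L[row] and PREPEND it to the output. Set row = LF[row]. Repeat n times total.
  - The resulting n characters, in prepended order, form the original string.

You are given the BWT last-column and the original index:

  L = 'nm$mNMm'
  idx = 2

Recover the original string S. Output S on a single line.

LF mapping: 6 3 0 4 2 1 5
Walk LF starting at row 2, prepending L[row]:
  step 1: row=2, L[2]='$', prepend. Next row=LF[2]=0
  step 2: row=0, L[0]='n', prepend. Next row=LF[0]=6
  step 3: row=6, L[6]='m', prepend. Next row=LF[6]=5
  step 4: row=5, L[5]='M', prepend. Next row=LF[5]=1
  step 5: row=1, L[1]='m', prepend. Next row=LF[1]=3
  step 6: row=3, L[3]='m', prepend. Next row=LF[3]=4
  step 7: row=4, L[4]='N', prepend. Next row=LF[4]=2
Reversed output: NmmMmn$

Answer: NmmMmn$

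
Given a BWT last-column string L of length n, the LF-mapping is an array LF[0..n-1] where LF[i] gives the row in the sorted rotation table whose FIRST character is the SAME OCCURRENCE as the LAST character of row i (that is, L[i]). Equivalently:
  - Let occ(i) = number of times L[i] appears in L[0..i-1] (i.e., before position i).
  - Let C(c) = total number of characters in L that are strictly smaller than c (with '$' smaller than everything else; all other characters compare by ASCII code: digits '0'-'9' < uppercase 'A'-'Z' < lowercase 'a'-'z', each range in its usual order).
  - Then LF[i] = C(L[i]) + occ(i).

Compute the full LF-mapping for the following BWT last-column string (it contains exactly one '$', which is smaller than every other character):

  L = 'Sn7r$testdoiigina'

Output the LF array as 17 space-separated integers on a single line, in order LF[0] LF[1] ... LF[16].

Char counts: '$':1, '7':1, 'S':1, 'a':1, 'd':1, 'e':1, 'g':1, 'i':3, 'n':2, 'o':1, 'r':1, 's':1, 't':2
C (first-col start): C('$')=0, C('7')=1, C('S')=2, C('a')=3, C('d')=4, C('e')=5, C('g')=6, C('i')=7, C('n')=10, C('o')=12, C('r')=13, C('s')=14, C('t')=15
L[0]='S': occ=0, LF[0]=C('S')+0=2+0=2
L[1]='n': occ=0, LF[1]=C('n')+0=10+0=10
L[2]='7': occ=0, LF[2]=C('7')+0=1+0=1
L[3]='r': occ=0, LF[3]=C('r')+0=13+0=13
L[4]='$': occ=0, LF[4]=C('$')+0=0+0=0
L[5]='t': occ=0, LF[5]=C('t')+0=15+0=15
L[6]='e': occ=0, LF[6]=C('e')+0=5+0=5
L[7]='s': occ=0, LF[7]=C('s')+0=14+0=14
L[8]='t': occ=1, LF[8]=C('t')+1=15+1=16
L[9]='d': occ=0, LF[9]=C('d')+0=4+0=4
L[10]='o': occ=0, LF[10]=C('o')+0=12+0=12
L[11]='i': occ=0, LF[11]=C('i')+0=7+0=7
L[12]='i': occ=1, LF[12]=C('i')+1=7+1=8
L[13]='g': occ=0, LF[13]=C('g')+0=6+0=6
L[14]='i': occ=2, LF[14]=C('i')+2=7+2=9
L[15]='n': occ=1, LF[15]=C('n')+1=10+1=11
L[16]='a': occ=0, LF[16]=C('a')+0=3+0=3

Answer: 2 10 1 13 0 15 5 14 16 4 12 7 8 6 9 11 3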